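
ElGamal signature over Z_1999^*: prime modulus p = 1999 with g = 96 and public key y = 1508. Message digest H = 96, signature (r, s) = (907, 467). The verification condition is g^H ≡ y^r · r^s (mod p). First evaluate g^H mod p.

Squares mod 1999: 96^1≡96, 96^2≡1220, 96^4≡1144, 96^8≡1390, 96^16≡1066, 96^32≡924, 96^64≡203
96 = 64 + 32, so 96^96 ≡ 203·924 ≡ 1665 (mod 1999)

1665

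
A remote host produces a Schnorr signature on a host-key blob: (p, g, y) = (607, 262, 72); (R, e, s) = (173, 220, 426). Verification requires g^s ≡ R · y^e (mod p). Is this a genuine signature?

genuine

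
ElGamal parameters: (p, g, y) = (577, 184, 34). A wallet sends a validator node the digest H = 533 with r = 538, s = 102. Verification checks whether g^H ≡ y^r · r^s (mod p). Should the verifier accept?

reject

Left side g^H mod p:
Squares mod 577: 184^1≡184, 184^2≡390, 184^4≡349, 184^8≡54, 184^16≡31, 184^32≡384, 184^64≡321, 184^128≡335, 184^256≡287, 184^512≡435
533 = 512 + 16 + 4 + 1, so 184^533 ≡ 435·31·349·184 ≡ 392 (mod 577)
Right side y^r · r^s mod p:
Squares mod 577: 34^1≡34, 34^2≡2, 34^4≡4, 34^8≡16, 34^16≡256, 34^32≡335, 34^64≡287, 34^128≡435, 34^256≡546, 34^512≡384
538 = 512 + 16 + 8 + 2, so 34^538 ≡ 384·256·16·2 ≡ 501 (mod 577)
Squares mod 577: 538^1≡538, 538^2≡367, 538^4≡248, 538^8≡342, 538^16≡410, 538^32≡193, 538^64≡321
102 = 64 + 32 + 4 + 2, so 538^102 ≡ 321·193·248·367 ≡ 212 (mod 577)
501·212 = 106212 ≡ 44 (mod 577)
392 ≠ 44, so verification fails.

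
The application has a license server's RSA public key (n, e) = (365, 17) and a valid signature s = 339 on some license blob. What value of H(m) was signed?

s^17 mod 365 = 279

279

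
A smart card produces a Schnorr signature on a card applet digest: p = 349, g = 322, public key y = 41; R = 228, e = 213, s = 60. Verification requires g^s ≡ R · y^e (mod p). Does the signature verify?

does not verify

g^s mod p:
322^2 = 103684 ≡ 31
322^4 ≡ 31^2 = 961 ≡ 263
322^8 ≡ 263^2 = 69169 ≡ 67
322^16 ≡ 67^2 = 4489 ≡ 301
322^32 ≡ 301^2 = 90601 ≡ 210
60 = 32 + 16 + 8 + 4, so 322^60 ≡ 210·301·67·263 ≡ 31 (mod 349)
R · y^e mod p:
41^2 = 1681 ≡ 285
41^4 ≡ 285^2 = 81225 ≡ 257
41^8 ≡ 257^2 = 66049 ≡ 88
41^16 ≡ 88^2 = 7744 ≡ 66
41^32 ≡ 66^2 = 4356 ≡ 168
41^64 ≡ 168^2 = 28224 ≡ 304
41^128 ≡ 304^2 = 92416 ≡ 280
213 = 128 + 64 + 16 + 4 + 1, so 41^213 ≡ 280·304·66·257·41 ≡ 301 (mod 349)
228·301 = 68628 ≡ 224 (mod 349)
31 ≠ 224; the check fails.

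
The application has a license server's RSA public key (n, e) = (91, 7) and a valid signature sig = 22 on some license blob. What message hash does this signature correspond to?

Squares mod 91: sig^1≡22, sig^2≡29, sig^4≡22
7 = 4 + 2 + 1, so sig^7 ≡ 22·29·22 ≡ 22 (mod 91)

22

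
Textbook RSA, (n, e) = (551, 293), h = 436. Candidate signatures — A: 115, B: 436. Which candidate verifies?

Candidate A: Squares mod 551: 115^1≡115, 115^2≡1, 115^4≡1, 115^8≡1, 115^16≡1, 115^32≡1, 115^64≡1, 115^128≡1, 115^256≡1; 293 = 256 + 32 + 4 + 1, so 115^293 ≡ 1·1·1·115 ≡ 115 (mod 551)
Candidate B: Squares mod 551: 436^1≡436, 436^2≡1, 436^4≡1, 436^8≡1, 436^16≡1, 436^32≡1, 436^64≡1, 436^128≡1, 436^256≡1; 293 = 256 + 32 + 4 + 1, so 436^293 ≡ 1·1·1·436 ≡ 436 (mod 551)
  → matches h = 436

B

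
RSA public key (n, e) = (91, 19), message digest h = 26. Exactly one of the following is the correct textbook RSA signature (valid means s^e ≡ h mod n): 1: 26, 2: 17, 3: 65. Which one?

Candidate 1: Squares mod 91: 26^1≡26, 26^2≡39, 26^4≡65, 26^8≡39, 26^16≡65; 19 = 16 + 2 + 1, so 26^19 ≡ 65·39·26 ≡ 26 (mod 91)
  → matches h = 26
Candidate 2: Squares mod 91: 17^1≡17, 17^2≡16, 17^4≡74, 17^8≡16, 17^16≡74; 19 = 16 + 2 + 1, so 17^19 ≡ 74·16·17 ≡ 17 (mod 91)
Candidate 3: Squares mod 91: 65^1≡65, 65^2≡39, 65^4≡65, 65^8≡39, 65^16≡65; 19 = 16 + 2 + 1, so 65^19 ≡ 65·39·65 ≡ 65 (mod 91)

1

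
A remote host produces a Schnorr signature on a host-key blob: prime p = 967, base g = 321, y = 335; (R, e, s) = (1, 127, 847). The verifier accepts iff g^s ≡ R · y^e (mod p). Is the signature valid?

valid

g^s mod p:
321^847 mod 967 = 400
R · y^e mod p:
335^127 mod 967 = 400
1·400 = 400 ≡ 400 (mod 967)
400 ≡ 400 (mod 967); signature holds.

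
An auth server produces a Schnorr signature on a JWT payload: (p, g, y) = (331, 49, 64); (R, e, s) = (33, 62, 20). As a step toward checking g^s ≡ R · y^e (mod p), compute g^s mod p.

49^2 = 2401 ≡ 84
49^4 ≡ 84^2 = 7056 ≡ 105
49^8 ≡ 105^2 = 11025 ≡ 102
49^16 ≡ 102^2 = 10404 ≡ 143
20 = 16 + 4, so 49^20 ≡ 143·105 ≡ 120 (mod 331)

120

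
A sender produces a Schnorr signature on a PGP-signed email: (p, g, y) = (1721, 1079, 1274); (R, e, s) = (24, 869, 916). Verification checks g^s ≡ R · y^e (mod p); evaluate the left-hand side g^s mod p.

Squares mod 1721: 1079^1≡1079, 1079^2≡845, 1079^4≡1531, 1079^8≡1680, 1079^16≡1681, 1079^32≡1600, 1079^64≡873, 1079^128≡1447, 1079^256≡1073, 1079^512≡1701
916 = 512 + 256 + 128 + 16 + 4, so 1079^916 ≡ 1701·1073·1447·1681·1531 ≡ 525 (mod 1721)

525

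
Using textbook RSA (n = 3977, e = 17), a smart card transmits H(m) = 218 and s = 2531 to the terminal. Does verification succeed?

s^2 ≡ 2531^2 = 6405961 ≡ 2991
s^4 ≡ 2991^2 = 8946081 ≡ 1808
s^8 ≡ 1808^2 = 3268864 ≡ 3747
s^16 ≡ 3747^2 = 14040009 ≡ 1199
17 = 16 + 1, so s^17 ≡ 1199·2531 ≡ 218 (mod 3977)
Since 218 equals the digest 218, verification succeeds.

passes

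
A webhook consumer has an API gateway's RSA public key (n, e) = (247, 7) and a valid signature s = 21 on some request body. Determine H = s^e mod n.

Squares mod 247: s^1≡21, s^2≡194, s^4≡92
7 = 4 + 2 + 1, so s^7 ≡ 92·194·21 ≡ 109 (mod 247)

109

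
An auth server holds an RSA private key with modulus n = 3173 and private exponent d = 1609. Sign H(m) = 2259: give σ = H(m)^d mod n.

1050

Squares mod 3173: (H(m))^1≡2259, (H(m))^2≡897, (H(m))^4≡1840, (H(m))^8≡9, (H(m))^16≡81, (H(m))^32≡215, (H(m))^64≡1803, (H(m))^128≡1657, (H(m))^256≡1004, (H(m))^512≡2175, (H(m))^1024≡2855
1609 = 1024 + 512 + 64 + 8 + 1, so (H(m))^1609 ≡ 2855·2175·1803·9·2259 ≡ 1050 (mod 3173)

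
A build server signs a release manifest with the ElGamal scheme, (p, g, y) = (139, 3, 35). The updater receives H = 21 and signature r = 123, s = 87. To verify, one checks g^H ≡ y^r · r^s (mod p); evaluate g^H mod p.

Squares mod 139: 3^1≡3, 3^2≡9, 3^4≡81, 3^8≡28, 3^16≡89
21 = 16 + 4 + 1, so 3^21 ≡ 89·81·3 ≡ 82 (mod 139)

82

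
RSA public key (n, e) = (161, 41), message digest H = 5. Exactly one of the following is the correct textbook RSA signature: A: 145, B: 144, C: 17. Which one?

C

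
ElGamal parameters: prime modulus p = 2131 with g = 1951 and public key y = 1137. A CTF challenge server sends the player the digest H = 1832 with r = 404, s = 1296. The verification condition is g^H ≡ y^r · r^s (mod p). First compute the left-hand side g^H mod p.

1951^2 = 3806401 ≡ 435
1951^4 ≡ 435^2 = 189225 ≡ 1697
1951^8 ≡ 1697^2 = 2879809 ≡ 828
1951^16 ≡ 828^2 = 685584 ≡ 1533
1951^32 ≡ 1533^2 = 2350089 ≡ 1727
1951^64 ≡ 1727^2 = 2982529 ≡ 1260
1951^128 ≡ 1260^2 = 1587600 ≡ 5
1951^256 ≡ 5^2 = 25
1951^512 ≡ 25^2 = 625
1951^1024 ≡ 625^2 = 390625 ≡ 652
1832 = 1024 + 512 + 256 + 32 + 8, so 1951^1832 ≡ 652·625·25·1727·828 ≡ 146 (mod 2131)

146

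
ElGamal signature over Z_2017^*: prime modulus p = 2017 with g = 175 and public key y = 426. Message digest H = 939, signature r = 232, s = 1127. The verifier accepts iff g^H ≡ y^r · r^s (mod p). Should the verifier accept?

Left side g^H mod p:
175^2 = 30625 ≡ 370
175^4 ≡ 370^2 = 136900 ≡ 1761
175^8 ≡ 1761^2 = 3101121 ≡ 992
175^16 ≡ 992^2 = 984064 ≡ 1785
175^32 ≡ 1785^2 = 3186225 ≡ 1382
175^64 ≡ 1382^2 = 1909924 ≡ 1842
175^128 ≡ 1842^2 = 3392964 ≡ 370
175^256 ≡ 370^2 = 136900 ≡ 1761
175^512 ≡ 1761^2 = 3101121 ≡ 992
939 = 512 + 256 + 128 + 32 + 8 + 2 + 1, so 175^939 ≡ 992·1761·370·1382·992·370·175 ≡ 817 (mod 2017)
Right side y^r · r^s mod p:
426^2 = 181476 ≡ 1963
426^4 ≡ 1963^2 = 3853369 ≡ 899
426^8 ≡ 899^2 = 808201 ≡ 1401
426^16 ≡ 1401^2 = 1962801 ≡ 260
426^32 ≡ 260^2 = 67600 ≡ 1039
426^64 ≡ 1039^2 = 1079521 ≡ 426
426^128 ≡ 426^2 = 181476 ≡ 1963
232 = 128 + 64 + 32 + 8, so 426^232 ≡ 1963·426·1039·1401 ≡ 426 (mod 2017)
232^2 = 53824 ≡ 1382
232^4 ≡ 1382^2 = 1909924 ≡ 1842
232^8 ≡ 1842^2 = 3392964 ≡ 370
232^16 ≡ 370^2 = 136900 ≡ 1761
232^32 ≡ 1761^2 = 3101121 ≡ 992
232^64 ≡ 992^2 = 984064 ≡ 1785
232^128 ≡ 1785^2 = 3186225 ≡ 1382
232^256 ≡ 1382^2 = 1909924 ≡ 1842
232^512 ≡ 1842^2 = 3392964 ≡ 370
232^1024 ≡ 370^2 = 136900 ≡ 1761
1127 = 1024 + 64 + 32 + 4 + 2 + 1, so 232^1127 ≡ 1761·1785·992·1842·1382·232 ≡ 295 (mod 2017)
426·295 = 125670 ≡ 616 (mod 2017)
817 ≠ 616, so verification fails.

reject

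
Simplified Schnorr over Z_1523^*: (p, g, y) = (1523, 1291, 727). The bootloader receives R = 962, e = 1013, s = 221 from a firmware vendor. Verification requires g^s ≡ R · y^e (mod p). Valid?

g^s mod p:
1291^2 = 1666681 ≡ 519
1291^4 ≡ 519^2 = 269361 ≡ 1313
1291^8 ≡ 1313^2 = 1723969 ≡ 1456
1291^16 ≡ 1456^2 = 2119936 ≡ 1443
1291^32 ≡ 1443^2 = 2082249 ≡ 308
1291^64 ≡ 308^2 = 94864 ≡ 438
1291^128 ≡ 438^2 = 191844 ≡ 1469
221 = 128 + 64 + 16 + 8 + 4 + 1, so 1291^221 ≡ 1469·438·1443·1456·1313·1291 ≡ 154 (mod 1523)
R · y^e mod p:
727^2 = 528529 ≡ 48
727^4 ≡ 48^2 = 2304 ≡ 781
727^8 ≡ 781^2 = 609961 ≡ 761
727^16 ≡ 761^2 = 579121 ≡ 381
727^32 ≡ 381^2 = 145161 ≡ 476
727^64 ≡ 476^2 = 226576 ≡ 1172
727^128 ≡ 1172^2 = 1373584 ≡ 1361
727^256 ≡ 1361^2 = 1852321 ≡ 353
727^512 ≡ 353^2 = 124609 ≡ 1246
1013 = 512 + 256 + 128 + 64 + 32 + 16 + 4 + 1, so 727^1013 ≡ 1246·353·1361·1172·476·381·781·727 ≡ 1463 (mod 1523)
962·1463 = 1407406 ≡ 154 (mod 1523)
154 ≡ 154 (mod 1523); signature holds.

yes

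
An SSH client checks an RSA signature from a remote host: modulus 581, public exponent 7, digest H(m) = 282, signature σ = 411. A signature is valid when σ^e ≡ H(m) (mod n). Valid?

Squares mod 581: σ^1≡411, σ^2≡431, σ^4≡422
7 = 4 + 2 + 1, so σ^7 ≡ 422·431·411 ≡ 299 (mod 581)
The recovered value 299 does not match the digest 282.

no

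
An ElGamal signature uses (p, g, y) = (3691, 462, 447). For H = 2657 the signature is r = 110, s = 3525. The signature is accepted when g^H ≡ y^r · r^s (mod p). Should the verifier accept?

reject

Left side g^H mod p:
462^2 = 213444 ≡ 3057
462^4 ≡ 3057^2 = 9345249 ≡ 3328
462^8 ≡ 3328^2 = 11075584 ≡ 2584
462^16 ≡ 2584^2 = 6677056 ≡ 37
462^32 ≡ 37^2 = 1369
462^64 ≡ 1369^2 = 1874161 ≡ 2824
462^128 ≡ 2824^2 = 7974976 ≡ 2416
462^256 ≡ 2416^2 = 5837056 ≡ 1585
462^512 ≡ 1585^2 = 2512225 ≡ 2345
462^1024 ≡ 2345^2 = 5499025 ≡ 3126
462^2048 ≡ 3126^2 = 9771876 ≡ 1799
2657 = 2048 + 512 + 64 + 32 + 1, so 462^2657 ≡ 1799·2345·2824·1369·462 ≡ 1864 (mod 3691)
Right side y^r · r^s mod p:
447^2 = 199809 ≡ 495
447^4 ≡ 495^2 = 245025 ≡ 1419
447^8 ≡ 1419^2 = 2013561 ≡ 1966
447^16 ≡ 1966^2 = 3865156 ≡ 679
447^32 ≡ 679^2 = 461041 ≡ 3357
447^64 ≡ 3357^2 = 11269449 ≡ 826
110 = 64 + 32 + 8 + 4 + 2, so 447^110 ≡ 826·3357·1966·1419·495 ≡ 739 (mod 3691)
110^2 = 12100 ≡ 1027
110^4 ≡ 1027^2 = 1054729 ≡ 2794
110^8 ≡ 2794^2 = 7806436 ≡ 3662
110^16 ≡ 3662^2 = 13410244 ≡ 841
110^32 ≡ 841^2 = 707281 ≡ 2300
110^64 ≡ 2300^2 = 5290000 ≡ 797
110^128 ≡ 797^2 = 635209 ≡ 357
110^256 ≡ 357^2 = 127449 ≡ 1955
110^512 ≡ 1955^2 = 3822025 ≡ 1840
110^1024 ≡ 1840^2 = 3385600 ≡ 953
110^2048 ≡ 953^2 = 908209 ≡ 223
3525 = 2048 + 1024 + 256 + 128 + 64 + 4 + 1, so 110^3525 ≡ 223·953·1955·357·797·2794·110 ≡ 3012 (mod 3691)
739·3012 = 2225868 ≡ 195 (mod 3691)
1864 ≠ 195, so verification fails.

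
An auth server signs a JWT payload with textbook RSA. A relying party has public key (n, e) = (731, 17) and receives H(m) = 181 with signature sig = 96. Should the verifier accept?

accept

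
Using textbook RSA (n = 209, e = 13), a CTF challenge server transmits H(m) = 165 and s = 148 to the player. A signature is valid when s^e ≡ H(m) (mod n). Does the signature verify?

s^2 ≡ 148^2 = 21904 ≡ 168
s^4 ≡ 168^2 = 28224 ≡ 9
s^8 ≡ 9^2 = 81
13 = 8 + 4 + 1, so s^13 ≡ 81·9·148 ≡ 48 (mod 209)
48 ≠ 165, so verification fails.

does not verify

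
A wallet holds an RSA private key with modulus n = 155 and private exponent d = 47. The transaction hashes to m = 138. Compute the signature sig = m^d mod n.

m^2 ≡ 138^2 = 19044 ≡ 134
m^4 ≡ 134^2 = 17956 ≡ 131
m^8 ≡ 131^2 = 17161 ≡ 111
m^16 ≡ 111^2 = 12321 ≡ 76
m^32 ≡ 76^2 = 5776 ≡ 41
47 = 32 + 8 + 4 + 2 + 1, so m^47 ≡ 41·111·131·134·138 ≡ 72 (mod 155)

72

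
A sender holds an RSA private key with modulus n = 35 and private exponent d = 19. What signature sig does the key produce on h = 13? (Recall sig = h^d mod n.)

27

h^2 ≡ 13^2 = 169 ≡ 29
h^4 ≡ 29^2 = 841 ≡ 1
h^8 ≡ 1^2 = 1
h^16 ≡ 1^2 = 1
19 = 16 + 2 + 1, so h^19 ≡ 1·29·13 ≡ 27 (mod 35)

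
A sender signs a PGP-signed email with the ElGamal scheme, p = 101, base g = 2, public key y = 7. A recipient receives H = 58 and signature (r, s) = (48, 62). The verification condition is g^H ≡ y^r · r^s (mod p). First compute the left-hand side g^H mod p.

Squares mod 101: 2^1≡2, 2^2≡4, 2^4≡16, 2^8≡54, 2^16≡88, 2^32≡68
58 = 32 + 16 + 8 + 2, so 2^58 ≡ 68·88·54·4 ≡ 47 (mod 101)

47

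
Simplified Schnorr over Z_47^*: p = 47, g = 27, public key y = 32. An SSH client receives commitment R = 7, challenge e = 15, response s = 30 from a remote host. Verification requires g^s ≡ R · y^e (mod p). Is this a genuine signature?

forged

g^s mod p:
Squares mod 47: 27^1≡27, 27^2≡24, 27^4≡12, 27^8≡3, 27^16≡9
30 = 16 + 8 + 4 + 2, so 27^30 ≡ 9·3·12·24 ≡ 21 (mod 47)
R · y^e mod p:
Squares mod 47: 32^1≡32, 32^2≡37, 32^4≡6, 32^8≡36
15 = 8 + 4 + 2 + 1, so 32^15 ≡ 36·6·37·32 ≡ 17 (mod 47)
7·17 = 119 ≡ 25 (mod 47)
21 ≠ 25; the check fails.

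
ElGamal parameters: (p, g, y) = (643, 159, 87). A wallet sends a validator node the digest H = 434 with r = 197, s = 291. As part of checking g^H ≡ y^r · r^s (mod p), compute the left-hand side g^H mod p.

404

159^2 = 25281 ≡ 204
159^4 ≡ 204^2 = 41616 ≡ 464
159^8 ≡ 464^2 = 215296 ≡ 534
159^16 ≡ 534^2 = 285156 ≡ 307
159^32 ≡ 307^2 = 94249 ≡ 371
159^64 ≡ 371^2 = 137641 ≡ 39
159^128 ≡ 39^2 = 1521 ≡ 235
159^256 ≡ 235^2 = 55225 ≡ 570
434 = 256 + 128 + 32 + 16 + 2, so 159^434 ≡ 570·235·371·307·204 ≡ 404 (mod 643)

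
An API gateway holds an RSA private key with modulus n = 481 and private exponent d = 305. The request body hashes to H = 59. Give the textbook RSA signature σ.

375

Squares mod 481: H^1≡59, H^2≡114, H^4≡9, H^8≡81, H^16≡308, H^32≡107, H^64≡386, H^128≡367, H^256≡9
305 = 256 + 32 + 16 + 1, so H^305 ≡ 9·107·308·59 ≡ 375 (mod 481)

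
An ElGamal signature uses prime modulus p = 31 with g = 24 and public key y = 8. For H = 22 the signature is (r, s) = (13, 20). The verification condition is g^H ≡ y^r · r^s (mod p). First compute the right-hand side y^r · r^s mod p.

28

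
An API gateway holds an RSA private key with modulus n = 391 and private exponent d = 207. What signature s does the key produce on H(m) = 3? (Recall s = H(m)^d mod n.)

363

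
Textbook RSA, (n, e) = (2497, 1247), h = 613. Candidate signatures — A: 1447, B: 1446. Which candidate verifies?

A

Candidate A: 1447^2 = 2093809 ≡ 1323; 1447^4 ≡ 1323^2 = 1750329 ≡ 2429; 1447^8 ≡ 2429^2 = 5900041 ≡ 2127; 1447^16 ≡ 2127^2 = 4524129 ≡ 2062; 1447^32 ≡ 2062^2 = 4251844 ≡ 1950; 1447^64 ≡ 1950^2 = 3802500 ≡ 2066; 1447^128 ≡ 2066^2 = 4268356 ≡ 983; 1447^256 ≡ 983^2 = 966289 ≡ 2447; 1447^512 ≡ 2447^2 = 5987809 ≡ 3; 1447^1024 ≡ 3^2 = 9; 1247 = 1024 + 128 + 64 + 16 + 8 + 4 + 2 + 1, so 1447^1247 ≡ 9·983·2066·2062·2127·2429·1323·1447 ≡ 613 (mod 2497)
  → matches h = 613
Candidate B: 1446^2 = 2090916 ≡ 927; 1446^4 ≡ 927^2 = 859329 ≡ 361; 1446^8 ≡ 361^2 = 130321 ≡ 477; 1446^16 ≡ 477^2 = 227529 ≡ 302; 1446^32 ≡ 302^2 = 91204 ≡ 1312; 1446^64 ≡ 1312^2 = 1721344 ≡ 911; 1446^128 ≡ 911^2 = 829921 ≡ 917; 1446^256 ≡ 917^2 = 840889 ≡ 1897; 1446^512 ≡ 1897^2 = 3598609 ≡ 432; 1446^1024 ≡ 432^2 = 186624 ≡ 1846; 1247 = 1024 + 128 + 64 + 16 + 8 + 4 + 2 + 1, so 1446^1247 ≡ 1846·917·911·302·477·361·927·1446 ≡ 1950 (mod 2497)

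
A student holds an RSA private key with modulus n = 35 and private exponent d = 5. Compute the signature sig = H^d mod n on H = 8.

8

Squares mod 35: H^1≡8, H^2≡29, H^4≡1
5 = 4 + 1, so H^5 ≡ 1·8 ≡ 8 (mod 35)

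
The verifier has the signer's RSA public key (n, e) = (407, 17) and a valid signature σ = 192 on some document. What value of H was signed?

201

Squares mod 407: σ^1≡192, σ^2≡234, σ^4≡218, σ^8≡312, σ^16≡71
17 = 16 + 1, so σ^17 ≡ 71·192 ≡ 201 (mod 407)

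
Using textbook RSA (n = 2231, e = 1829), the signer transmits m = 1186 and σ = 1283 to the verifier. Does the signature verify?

verifies

σ^2 ≡ 1283^2 = 1646089 ≡ 1842
σ^4 ≡ 1842^2 = 3392964 ≡ 1844
σ^8 ≡ 1844^2 = 3400336 ≡ 292
σ^16 ≡ 292^2 = 85264 ≡ 486
σ^32 ≡ 486^2 = 236196 ≡ 1941
σ^64 ≡ 1941^2 = 3767481 ≡ 1553
σ^128 ≡ 1553^2 = 2411809 ≡ 98
σ^256 ≡ 98^2 = 9604 ≡ 680
σ^512 ≡ 680^2 = 462400 ≡ 583
σ^1024 ≡ 583^2 = 339889 ≡ 777
1829 = 1024 + 512 + 256 + 32 + 4 + 1, so σ^1829 ≡ 777·583·680·1941·1844·1283 ≡ 1186 (mod 2231)
1186 = m, so the signature checks out.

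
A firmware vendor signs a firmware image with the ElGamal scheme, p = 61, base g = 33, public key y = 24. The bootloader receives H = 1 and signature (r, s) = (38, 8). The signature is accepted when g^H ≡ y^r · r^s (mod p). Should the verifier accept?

reject

Left side g^H mod p:
33^1 mod 61 = 33
Right side y^r · r^s mod p:
24^2 = 576 ≡ 27
24^4 ≡ 27^2 = 729 ≡ 58
24^8 ≡ 58^2 = 3364 ≡ 9
24^16 ≡ 9^2 = 81 ≡ 20
24^32 ≡ 20^2 = 400 ≡ 34
38 = 32 + 4 + 2, so 24^38 ≡ 34·58·27 ≡ 52 (mod 61)
38^2 = 1444 ≡ 41
38^4 ≡ 41^2 = 1681 ≡ 34
38^8 ≡ 34^2 = 1156 ≡ 58
52·58 = 3016 ≡ 27 (mod 61)
33 ≠ 27, so verification fails.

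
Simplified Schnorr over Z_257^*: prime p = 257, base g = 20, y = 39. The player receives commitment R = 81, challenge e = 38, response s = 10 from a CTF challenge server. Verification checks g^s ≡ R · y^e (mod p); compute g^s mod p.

20^2 = 400 ≡ 143
20^4 ≡ 143^2 = 20449 ≡ 146
20^8 ≡ 146^2 = 21316 ≡ 242
10 = 8 + 2, so 20^10 ≡ 242·143 ≡ 168 (mod 257)

168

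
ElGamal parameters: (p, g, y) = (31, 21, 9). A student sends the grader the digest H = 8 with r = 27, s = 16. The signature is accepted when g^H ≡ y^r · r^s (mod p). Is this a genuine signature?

forged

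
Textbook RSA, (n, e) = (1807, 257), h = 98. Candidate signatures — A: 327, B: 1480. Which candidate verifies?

Candidate A: 327^257 mod 1807 = 1709
Candidate B: 1480^257 mod 1807 = 98
  → matches h = 98

B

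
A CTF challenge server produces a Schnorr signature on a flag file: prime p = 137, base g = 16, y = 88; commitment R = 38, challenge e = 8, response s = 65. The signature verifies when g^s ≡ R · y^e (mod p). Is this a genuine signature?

forged

g^s mod p:
Squares mod 137: 16^1≡16, 16^2≡119, 16^4≡50, 16^8≡34, 16^16≡60, 16^32≡38, 16^64≡74
65 = 64 + 1, so 16^65 ≡ 74·16 ≡ 88 (mod 137)
R · y^e mod p:
Squares mod 137: 88^1≡88, 88^2≡72, 88^4≡115, 88^8≡73
88^8 ≡ 73 (mod 137)
38·73 = 2774 ≡ 34 (mod 137)
88 ≠ 34; the check fails.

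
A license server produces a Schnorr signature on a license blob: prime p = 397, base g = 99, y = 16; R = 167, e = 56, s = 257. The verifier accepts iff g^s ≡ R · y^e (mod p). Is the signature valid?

valid

g^s mod p:
99^2 = 9801 ≡ 273
99^4 ≡ 273^2 = 74529 ≡ 290
99^8 ≡ 290^2 = 84100 ≡ 333
99^16 ≡ 333^2 = 110889 ≡ 126
99^32 ≡ 126^2 = 15876 ≡ 393
99^64 ≡ 393^2 = 154449 ≡ 16
99^128 ≡ 16^2 = 256
99^256 ≡ 256^2 = 65536 ≡ 31
257 = 256 + 1, so 99^257 ≡ 31·99 ≡ 290 (mod 397)
R · y^e mod p:
16^2 = 256
16^4 ≡ 256^2 = 65536 ≡ 31
16^8 ≡ 31^2 = 961 ≡ 167
16^16 ≡ 167^2 = 27889 ≡ 99
16^32 ≡ 99^2 = 9801 ≡ 273
56 = 32 + 16 + 8, so 16^56 ≡ 273·99·167 ≡ 16 (mod 397)
167·16 = 2672 ≡ 290 (mod 397)
290 ≡ 290 (mod 397); signature holds.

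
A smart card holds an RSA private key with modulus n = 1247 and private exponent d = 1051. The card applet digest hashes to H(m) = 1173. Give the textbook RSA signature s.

1173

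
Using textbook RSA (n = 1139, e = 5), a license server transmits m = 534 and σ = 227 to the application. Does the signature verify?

σ^2 ≡ 227^2 = 51529 ≡ 274
σ^4 ≡ 274^2 = 75076 ≡ 1041
5 = 4 + 1, so σ^5 ≡ 1041·227 ≡ 534 (mod 1139)
534 = m, so the signature checks out.

verifies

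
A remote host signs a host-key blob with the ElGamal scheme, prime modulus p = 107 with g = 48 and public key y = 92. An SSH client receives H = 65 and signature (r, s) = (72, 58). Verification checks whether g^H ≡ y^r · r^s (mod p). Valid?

Left side g^H mod p:
48^2 = 2304 ≡ 57
48^4 ≡ 57^2 = 3249 ≡ 39
48^8 ≡ 39^2 = 1521 ≡ 23
48^16 ≡ 23^2 = 529 ≡ 101
48^32 ≡ 101^2 = 10201 ≡ 36
48^64 ≡ 36^2 = 1296 ≡ 12
65 = 64 + 1, so 48^65 ≡ 12·48 ≡ 41 (mod 107)
Right side y^r · r^s mod p:
92^2 = 8464 ≡ 11
92^4 ≡ 11^2 = 121 ≡ 14
92^8 ≡ 14^2 = 196 ≡ 89
92^16 ≡ 89^2 = 7921 ≡ 3
92^32 ≡ 3^2 = 9
92^64 ≡ 9^2 = 81
72 = 64 + 8, so 92^72 ≡ 81·89 ≡ 40 (mod 107)
72^2 = 5184 ≡ 48
72^4 ≡ 48^2 = 2304 ≡ 57
72^8 ≡ 57^2 = 3249 ≡ 39
72^16 ≡ 39^2 = 1521 ≡ 23
72^32 ≡ 23^2 = 529 ≡ 101
58 = 32 + 16 + 8 + 2, so 72^58 ≡ 101·23·39·48 ≡ 69 (mod 107)
40·69 = 2760 ≡ 85 (mod 107)
41 ≠ 85, so verification fails.

no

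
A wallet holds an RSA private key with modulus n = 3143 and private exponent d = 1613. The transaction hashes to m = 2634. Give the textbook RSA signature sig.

1299

m^2 ≡ 2634^2 = 6937956 ≡ 1355
m^4 ≡ 1355^2 = 1836025 ≡ 513
m^8 ≡ 513^2 = 263169 ≡ 2300
m^16 ≡ 2300^2 = 5290000 ≡ 331
m^32 ≡ 331^2 = 109561 ≡ 2699
m^64 ≡ 2699^2 = 7284601 ≡ 2270
m^128 ≡ 2270^2 = 5152900 ≡ 1523
m^256 ≡ 1523^2 = 2319529 ≡ 3138
m^512 ≡ 3138^2 = 9847044 ≡ 25
m^1024 ≡ 25^2 = 625
1613 = 1024 + 512 + 64 + 8 + 4 + 1, so m^1613 ≡ 625·25·2270·2300·513·2634 ≡ 1299 (mod 3143)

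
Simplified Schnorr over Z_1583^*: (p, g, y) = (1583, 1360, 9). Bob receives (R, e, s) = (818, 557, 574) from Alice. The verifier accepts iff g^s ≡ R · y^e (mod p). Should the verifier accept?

g^s mod p:
1360^2 = 1849600 ≡ 656
1360^4 ≡ 656^2 = 430336 ≡ 1343
1360^8 ≡ 1343^2 = 1803649 ≡ 612
1360^16 ≡ 612^2 = 374544 ≡ 956
1360^32 ≡ 956^2 = 913936 ≡ 545
1360^64 ≡ 545^2 = 297025 ≡ 1004
1360^128 ≡ 1004^2 = 1008016 ≡ 1228
1360^256 ≡ 1228^2 = 1507984 ≡ 968
1360^512 ≡ 968^2 = 937024 ≡ 1471
574 = 512 + 32 + 16 + 8 + 4 + 2, so 1360^574 ≡ 1471·545·956·612·1343·656 ≡ 678 (mod 1583)
R · y^e mod p:
9^2 = 81
9^4 ≡ 81^2 = 6561 ≡ 229
9^8 ≡ 229^2 = 52441 ≡ 202
9^16 ≡ 202^2 = 40804 ≡ 1229
9^32 ≡ 1229^2 = 1510441 ≡ 259
9^64 ≡ 259^2 = 67081 ≡ 595
9^128 ≡ 595^2 = 354025 ≡ 1016
9^256 ≡ 1016^2 = 1032256 ≡ 140
9^512 ≡ 140^2 = 19600 ≡ 604
557 = 512 + 32 + 8 + 4 + 1, so 9^557 ≡ 604·259·202·229·9 ≡ 384 (mod 1583)
818·384 = 314112 ≡ 678 (mod 1583)
678 ≡ 678 (mod 1583); signature holds.

accept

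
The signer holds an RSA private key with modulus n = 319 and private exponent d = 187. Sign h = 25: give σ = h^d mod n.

h^2 ≡ 25^2 = 625 ≡ 306
h^4 ≡ 306^2 = 93636 ≡ 169
h^8 ≡ 169^2 = 28561 ≡ 170
h^16 ≡ 170^2 = 28900 ≡ 190
h^32 ≡ 190^2 = 36100 ≡ 53
h^64 ≡ 53^2 = 2809 ≡ 257
h^128 ≡ 257^2 = 66049 ≡ 16
187 = 128 + 32 + 16 + 8 + 2 + 1, so h^187 ≡ 16·53·190·170·306·25 ≡ 20 (mod 319)

20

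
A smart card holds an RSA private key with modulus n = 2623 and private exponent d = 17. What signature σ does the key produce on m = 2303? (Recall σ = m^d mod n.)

1788

m^2 ≡ 2303^2 = 5303809 ≡ 103
m^4 ≡ 103^2 = 10609 ≡ 117
m^8 ≡ 117^2 = 13689 ≡ 574
m^16 ≡ 574^2 = 329476 ≡ 1601
17 = 16 + 1, so m^17 ≡ 1601·2303 ≡ 1788 (mod 2623)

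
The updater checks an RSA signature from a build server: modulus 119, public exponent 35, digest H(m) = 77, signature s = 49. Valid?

s^2 ≡ 49^2 = 2401 ≡ 21
s^4 ≡ 21^2 = 441 ≡ 84
s^8 ≡ 84^2 = 7056 ≡ 35
s^16 ≡ 35^2 = 1225 ≡ 35
s^32 ≡ 35^2 = 1225 ≡ 35
35 = 32 + 2 + 1, so s^35 ≡ 35·21·49 ≡ 77 (mod 119)
77 = H(m), so the signature checks out.

yes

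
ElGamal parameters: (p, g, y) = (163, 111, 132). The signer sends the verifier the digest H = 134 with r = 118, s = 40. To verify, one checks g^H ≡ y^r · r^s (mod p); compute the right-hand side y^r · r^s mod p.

118

132^2 = 17424 ≡ 146
132^4 ≡ 146^2 = 21316 ≡ 126
132^8 ≡ 126^2 = 15876 ≡ 65
132^16 ≡ 65^2 = 4225 ≡ 150
132^32 ≡ 150^2 = 22500 ≡ 6
132^64 ≡ 6^2 = 36
118 = 64 + 32 + 16 + 4 + 2, so 132^118 ≡ 36·6·150·126·146 ≡ 36 (mod 163)
118^2 = 13924 ≡ 69
118^4 ≡ 69^2 = 4761 ≡ 34
118^8 ≡ 34^2 = 1156 ≡ 15
118^16 ≡ 15^2 = 225 ≡ 62
118^32 ≡ 62^2 = 3844 ≡ 95
40 = 32 + 8, so 118^40 ≡ 95·15 ≡ 121 (mod 163)
y^r · r^s ≡ 36·121 = 4356 ≡ 118 (mod 163)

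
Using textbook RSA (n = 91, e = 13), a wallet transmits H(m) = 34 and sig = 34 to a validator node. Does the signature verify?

sig^13 mod 91 = 34
Since 34 equals the digest 34, verification succeeds.

verifies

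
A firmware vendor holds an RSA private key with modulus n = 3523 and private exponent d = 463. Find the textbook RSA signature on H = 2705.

2627

H^2 ≡ 2705^2 = 7317025 ≡ 3277
H^4 ≡ 3277^2 = 10738729 ≡ 625
H^8 ≡ 625^2 = 390625 ≡ 3095
H^16 ≡ 3095^2 = 9579025 ≡ 3511
H^32 ≡ 3511^2 = 12327121 ≡ 144
H^64 ≡ 144^2 = 20736 ≡ 3121
H^128 ≡ 3121^2 = 9740641 ≡ 3069
H^256 ≡ 3069^2 = 9418761 ≡ 1782
463 = 256 + 128 + 64 + 8 + 4 + 2 + 1, so H^463 ≡ 1782·3069·3121·3095·625·3277·2705 ≡ 2627 (mod 3523)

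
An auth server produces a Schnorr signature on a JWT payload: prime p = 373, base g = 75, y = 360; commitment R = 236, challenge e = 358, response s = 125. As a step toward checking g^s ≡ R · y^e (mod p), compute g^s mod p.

75^125 mod 373 = 75

75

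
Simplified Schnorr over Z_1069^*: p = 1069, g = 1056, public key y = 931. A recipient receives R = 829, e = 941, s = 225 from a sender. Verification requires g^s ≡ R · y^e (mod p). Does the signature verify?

g^s mod p:
1056^225 mod 1069 = 477
R · y^e mod p:
931^941 mod 1069 = 821
829·821 = 680609 ≡ 725 (mod 1069)
477 ≠ 725; the check fails.

does not verify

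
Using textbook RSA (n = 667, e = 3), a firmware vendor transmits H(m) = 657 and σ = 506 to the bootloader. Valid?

no

σ^2 ≡ 506^2 = 256036 ≡ 575
3 = 2 + 1, so σ^3 ≡ 575·506 ≡ 138 (mod 667)
138 ≠ 657, so verification fails.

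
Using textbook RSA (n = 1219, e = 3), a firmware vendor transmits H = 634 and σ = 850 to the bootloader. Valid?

Squares mod 1219: σ^1≡850, σ^2≡852
3 = 2 + 1, so σ^3 ≡ 852·850 ≡ 114 (mod 1219)
114 ≠ 634, so verification fails.

no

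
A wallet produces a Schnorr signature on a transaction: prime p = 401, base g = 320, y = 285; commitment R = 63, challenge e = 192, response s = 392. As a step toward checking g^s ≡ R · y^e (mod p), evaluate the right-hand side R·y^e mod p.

285^2 = 81225 ≡ 223
285^4 ≡ 223^2 = 49729 ≡ 5
285^8 ≡ 5^2 = 25
285^16 ≡ 25^2 = 625 ≡ 224
285^32 ≡ 224^2 = 50176 ≡ 51
285^64 ≡ 51^2 = 2601 ≡ 195
285^128 ≡ 195^2 = 38025 ≡ 331
192 = 128 + 64, so 285^192 ≡ 331·195 ≡ 385 (mod 401)
R · y^e ≡ 63·385 = 24255 ≡ 195 (mod 401)

195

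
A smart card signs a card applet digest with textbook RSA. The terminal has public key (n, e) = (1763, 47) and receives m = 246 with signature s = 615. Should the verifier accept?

accept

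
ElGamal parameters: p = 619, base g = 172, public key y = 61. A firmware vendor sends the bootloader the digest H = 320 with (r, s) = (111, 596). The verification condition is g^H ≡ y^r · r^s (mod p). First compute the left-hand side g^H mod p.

228

172^2 = 29584 ≡ 491
172^4 ≡ 491^2 = 241081 ≡ 290
172^8 ≡ 290^2 = 84100 ≡ 535
172^16 ≡ 535^2 = 286225 ≡ 247
172^32 ≡ 247^2 = 61009 ≡ 347
172^64 ≡ 347^2 = 120409 ≡ 323
172^128 ≡ 323^2 = 104329 ≡ 337
172^256 ≡ 337^2 = 113569 ≡ 292
320 = 256 + 64, so 172^320 ≡ 292·323 ≡ 228 (mod 619)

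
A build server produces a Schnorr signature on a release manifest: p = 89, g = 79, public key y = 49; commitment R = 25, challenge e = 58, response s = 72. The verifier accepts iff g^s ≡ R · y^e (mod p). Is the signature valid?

g^s mod p:
Squares mod 89: 79^1≡79, 79^2≡11, 79^4≡32, 79^8≡45, 79^16≡67, 79^32≡39, 79^64≡8
72 = 64 + 8, so 79^72 ≡ 8·45 ≡ 4 (mod 89)
R · y^e mod p:
Squares mod 89: 49^1≡49, 49^2≡87, 49^4≡4, 49^8≡16, 49^16≡78, 49^32≡32
58 = 32 + 16 + 8 + 2, so 49^58 ≡ 32·78·16·87 ≡ 50 (mod 89)
25·50 = 1250 ≡ 4 (mod 89)
4 ≡ 4 (mod 89); signature holds.

valid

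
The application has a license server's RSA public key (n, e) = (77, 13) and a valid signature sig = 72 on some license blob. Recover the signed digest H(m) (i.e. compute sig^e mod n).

sig^13 mod 77 = 51

51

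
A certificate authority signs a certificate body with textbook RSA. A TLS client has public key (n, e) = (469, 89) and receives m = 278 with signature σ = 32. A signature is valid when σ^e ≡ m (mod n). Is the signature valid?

invalid

σ^89 mod 469 = 191
The recovered value 191 does not match the digest 278.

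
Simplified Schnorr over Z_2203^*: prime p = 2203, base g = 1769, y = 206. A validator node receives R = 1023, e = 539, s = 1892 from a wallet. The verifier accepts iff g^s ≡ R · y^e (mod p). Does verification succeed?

passes

g^s mod p:
1769^2 = 3129361 ≡ 1101
1769^4 ≡ 1101^2 = 1212201 ≡ 551
1769^8 ≡ 551^2 = 303601 ≡ 1790
1769^16 ≡ 1790^2 = 3204100 ≡ 938
1769^32 ≡ 938^2 = 879844 ≡ 847
1769^64 ≡ 847^2 = 717409 ≡ 1434
1769^128 ≡ 1434^2 = 2056356 ≡ 957
1769^256 ≡ 957^2 = 915849 ≡ 1604
1769^512 ≡ 1604^2 = 2572816 ≡ 1915
1769^1024 ≡ 1915^2 = 3667225 ≡ 1433
1892 = 1024 + 512 + 256 + 64 + 32 + 4, so 1769^1892 ≡ 1433·1915·1604·1434·847·551 ≡ 136 (mod 2203)
R · y^e mod p:
206^2 = 42436 ≡ 579
206^4 ≡ 579^2 = 335241 ≡ 385
206^8 ≡ 385^2 = 148225 ≡ 624
206^16 ≡ 624^2 = 389376 ≡ 1648
206^32 ≡ 1648^2 = 2715904 ≡ 1808
206^64 ≡ 1808^2 = 3268864 ≡ 1815
206^128 ≡ 1815^2 = 3294225 ≡ 740
206^256 ≡ 740^2 = 547600 ≡ 1256
206^512 ≡ 1256^2 = 1577536 ≡ 188
539 = 512 + 16 + 8 + 2 + 1, so 206^539 ≡ 188·1648·624·579·206 ≡ 321 (mod 2203)
1023·321 = 328383 ≡ 136 (mod 2203)
136 ≡ 136 (mod 2203); signature holds.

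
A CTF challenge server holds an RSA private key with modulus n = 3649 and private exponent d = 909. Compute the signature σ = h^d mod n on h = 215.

Squares mod 3649: h^1≡215, h^2≡2437, h^4≡2046, h^8≡713, h^16≡1158, h^32≡1781, h^64≡980, h^128≡713, h^256≡1158, h^512≡1781
909 = 512 + 256 + 128 + 8 + 4 + 1, so h^909 ≡ 1781·1158·713·713·2046·215 ≡ 2989 (mod 3649)

2989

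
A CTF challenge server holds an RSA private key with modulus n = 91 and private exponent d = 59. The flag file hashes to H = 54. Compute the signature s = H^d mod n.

59

H^2 ≡ 54^2 = 2916 ≡ 4
H^4 ≡ 4^2 = 16
H^8 ≡ 16^2 = 256 ≡ 74
H^16 ≡ 74^2 = 5476 ≡ 16
H^32 ≡ 16^2 = 256 ≡ 74
59 = 32 + 16 + 8 + 2 + 1, so H^59 ≡ 74·16·74·4·54 ≡ 59 (mod 91)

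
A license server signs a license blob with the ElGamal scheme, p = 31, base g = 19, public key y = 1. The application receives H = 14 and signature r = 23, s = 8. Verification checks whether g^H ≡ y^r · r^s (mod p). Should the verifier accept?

Left side g^H mod p:
19^2 = 361 ≡ 20
19^4 ≡ 20^2 = 400 ≡ 28
19^8 ≡ 28^2 = 784 ≡ 9
14 = 8 + 4 + 2, so 19^14 ≡ 9·28·20 ≡ 18 (mod 31)
Right side y^r · r^s mod p:
1^2 = 1
1^4 ≡ 1^2 = 1
1^8 ≡ 1^2 = 1
1^16 ≡ 1^2 = 1
23 = 16 + 4 + 2 + 1, so 1^23 ≡ 1·1·1·1 ≡ 1 (mod 31)
23^2 = 529 ≡ 2
23^4 ≡ 2^2 = 4
23^8 ≡ 4^2 = 16
1·16 = 16 ≡ 16 (mod 31)
18 ≠ 16, so verification fails.

reject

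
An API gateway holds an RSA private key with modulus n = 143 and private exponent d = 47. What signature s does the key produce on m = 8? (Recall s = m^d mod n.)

57

m^2 ≡ 8^2 = 64
m^4 ≡ 64^2 = 4096 ≡ 92
m^8 ≡ 92^2 = 8464 ≡ 27
m^16 ≡ 27^2 = 729 ≡ 14
m^32 ≡ 14^2 = 196 ≡ 53
47 = 32 + 8 + 4 + 2 + 1, so m^47 ≡ 53·27·92·64·8 ≡ 57 (mod 143)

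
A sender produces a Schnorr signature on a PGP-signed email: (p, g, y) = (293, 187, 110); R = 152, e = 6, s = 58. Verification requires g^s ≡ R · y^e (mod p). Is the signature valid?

invalid

g^s mod p:
187^2 = 34969 ≡ 102
187^4 ≡ 102^2 = 10404 ≡ 149
187^8 ≡ 149^2 = 22201 ≡ 226
187^16 ≡ 226^2 = 51076 ≡ 94
187^32 ≡ 94^2 = 8836 ≡ 46
58 = 32 + 16 + 8 + 2, so 187^58 ≡ 46·94·226·102 ≡ 6 (mod 293)
R · y^e mod p:
110^2 = 12100 ≡ 87
110^4 ≡ 87^2 = 7569 ≡ 244
6 = 4 + 2, so 110^6 ≡ 244·87 ≡ 132 (mod 293)
152·132 = 20064 ≡ 140 (mod 293)
6 ≠ 140; the check fails.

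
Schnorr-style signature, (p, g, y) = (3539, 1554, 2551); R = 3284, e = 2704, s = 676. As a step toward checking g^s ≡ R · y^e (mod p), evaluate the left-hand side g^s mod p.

1554^2 = 2414916 ≡ 1318
1554^4 ≡ 1318^2 = 1737124 ≡ 3014
1554^8 ≡ 3014^2 = 9084196 ≡ 3122
1554^16 ≡ 3122^2 = 9746884 ≡ 478
1554^32 ≡ 478^2 = 228484 ≡ 1988
1554^64 ≡ 1988^2 = 3952144 ≡ 2620
1554^128 ≡ 2620^2 = 6864400 ≡ 2279
1554^256 ≡ 2279^2 = 5193841 ≡ 2128
1554^512 ≡ 2128^2 = 4528384 ≡ 2003
676 = 512 + 128 + 32 + 4, so 1554^676 ≡ 2003·2279·1988·3014 ≡ 834 (mod 3539)

834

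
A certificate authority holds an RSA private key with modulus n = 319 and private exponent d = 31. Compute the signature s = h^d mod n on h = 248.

h^2 ≡ 248^2 = 61504 ≡ 256
h^4 ≡ 256^2 = 65536 ≡ 141
h^8 ≡ 141^2 = 19881 ≡ 103
h^16 ≡ 103^2 = 10609 ≡ 82
31 = 16 + 8 + 4 + 2 + 1, so h^31 ≡ 82·103·141·256·248 ≡ 94 (mod 319)

94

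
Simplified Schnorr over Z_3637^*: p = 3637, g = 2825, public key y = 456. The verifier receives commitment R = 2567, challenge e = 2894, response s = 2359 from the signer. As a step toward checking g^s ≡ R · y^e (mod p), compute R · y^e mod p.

456^2 = 207936 ≡ 627
456^4 ≡ 627^2 = 393129 ≡ 333
456^8 ≡ 333^2 = 110889 ≡ 1779
456^16 ≡ 1779^2 = 3164841 ≡ 651
456^32 ≡ 651^2 = 423801 ≡ 1909
456^64 ≡ 1909^2 = 3644281 ≡ 7
456^128 ≡ 7^2 = 49
456^256 ≡ 49^2 = 2401
456^512 ≡ 2401^2 = 5764801 ≡ 156
456^1024 ≡ 156^2 = 24336 ≡ 2514
456^2048 ≡ 2514^2 = 6320196 ≡ 2727
2894 = 2048 + 512 + 256 + 64 + 8 + 4 + 2, so 456^2894 ≡ 2727·156·2401·7·1779·333·627 ≡ 2549 (mod 3637)
R · y^e ≡ 2567·2549 = 6543283 ≡ 320 (mod 3637)

320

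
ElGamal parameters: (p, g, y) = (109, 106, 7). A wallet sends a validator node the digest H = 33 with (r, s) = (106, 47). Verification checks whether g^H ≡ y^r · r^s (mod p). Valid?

yes

Left side g^H mod p:
106^2 = 11236 ≡ 9
106^4 ≡ 9^2 = 81
106^8 ≡ 81^2 = 6561 ≡ 21
106^16 ≡ 21^2 = 441 ≡ 5
106^32 ≡ 5^2 = 25
33 = 32 + 1, so 106^33 ≡ 25·106 ≡ 34 (mod 109)
Right side y^r · r^s mod p:
7^2 = 49
7^4 ≡ 49^2 = 2401 ≡ 3
7^8 ≡ 3^2 = 9
7^16 ≡ 9^2 = 81
7^32 ≡ 81^2 = 6561 ≡ 21
7^64 ≡ 21^2 = 441 ≡ 5
106 = 64 + 32 + 8 + 2, so 7^106 ≡ 5·21·9·49 ≡ 89 (mod 109)
106^2 = 11236 ≡ 9
106^4 ≡ 9^2 = 81
106^8 ≡ 81^2 = 6561 ≡ 21
106^16 ≡ 21^2 = 441 ≡ 5
106^32 ≡ 5^2 = 25
47 = 32 + 8 + 4 + 2 + 1, so 106^47 ≡ 25·21·81·9·106 ≡ 31 (mod 109)
89·31 = 2759 ≡ 34 (mod 109)
34 ≡ 34 (mod 109), so the signature is genuine.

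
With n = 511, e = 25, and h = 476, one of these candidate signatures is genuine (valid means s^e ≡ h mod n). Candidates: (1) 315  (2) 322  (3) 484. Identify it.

Candidate 1: Squares mod 511: 315^1≡315, 315^2≡91, 315^4≡105, 315^8≡294, 315^16≡77; 25 = 16 + 8 + 1, so 315^25 ≡ 77·294·315 ≡ 476 (mod 511)
  → matches h = 476
Candidate 2: Squares mod 511: 322^1≡322, 322^2≡462, 322^4≡357, 322^8≡210, 322^16≡154; 25 = 16 + 8 + 1, so 322^25 ≡ 154·210·322 ≡ 322 (mod 511)
Candidate 3: Squares mod 511: 484^1≡484, 484^2≡218, 484^4≡1, 484^8≡1, 484^16≡1; 25 = 16 + 8 + 1, so 484^25 ≡ 1·1·484 ≡ 484 (mod 511)

1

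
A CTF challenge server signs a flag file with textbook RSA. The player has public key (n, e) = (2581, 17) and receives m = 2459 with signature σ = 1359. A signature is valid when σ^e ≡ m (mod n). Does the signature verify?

verifies

Squares mod 2581: σ^1≡1359, σ^2≡1466, σ^4≡1764, σ^8≡1591, σ^16≡1901
17 = 16 + 1, so σ^17 ≡ 1901·1359 ≡ 2459 (mod 2581)
2459 = m, so the signature checks out.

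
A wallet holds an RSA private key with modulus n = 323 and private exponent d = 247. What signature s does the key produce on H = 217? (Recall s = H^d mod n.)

293

H^2 ≡ 217^2 = 47089 ≡ 254
H^4 ≡ 254^2 = 64516 ≡ 239
H^8 ≡ 239^2 = 57121 ≡ 273
H^16 ≡ 273^2 = 74529 ≡ 239
H^32 ≡ 239^2 = 57121 ≡ 273
H^64 ≡ 273^2 = 74529 ≡ 239
H^128 ≡ 239^2 = 57121 ≡ 273
247 = 128 + 64 + 32 + 16 + 4 + 2 + 1, so H^247 ≡ 273·239·273·239·239·254·217 ≡ 293 (mod 323)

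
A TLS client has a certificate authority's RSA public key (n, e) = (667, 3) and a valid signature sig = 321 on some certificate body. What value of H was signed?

298

Squares mod 667: sig^1≡321, sig^2≡323
3 = 2 + 1, so sig^3 ≡ 323·321 ≡ 298 (mod 667)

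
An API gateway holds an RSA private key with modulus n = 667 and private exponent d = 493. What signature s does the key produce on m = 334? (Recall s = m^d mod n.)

395

m^2 ≡ 334^2 = 111556 ≡ 167
m^4 ≡ 167^2 = 27889 ≡ 542
m^8 ≡ 542^2 = 293764 ≡ 284
m^16 ≡ 284^2 = 80656 ≡ 616
m^32 ≡ 616^2 = 379456 ≡ 600
m^64 ≡ 600^2 = 360000 ≡ 487
m^128 ≡ 487^2 = 237169 ≡ 384
m^256 ≡ 384^2 = 147456 ≡ 49
493 = 256 + 128 + 64 + 32 + 8 + 4 + 1, so m^493 ≡ 49·384·487·600·284·542·334 ≡ 395 (mod 667)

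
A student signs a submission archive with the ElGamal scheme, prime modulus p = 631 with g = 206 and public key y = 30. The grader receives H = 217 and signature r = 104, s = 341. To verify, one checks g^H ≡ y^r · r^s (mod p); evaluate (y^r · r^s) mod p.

30^2 = 900 ≡ 269
30^4 ≡ 269^2 = 72361 ≡ 427
30^8 ≡ 427^2 = 182329 ≡ 601
30^16 ≡ 601^2 = 361201 ≡ 269
30^32 ≡ 269^2 = 72361 ≡ 427
30^64 ≡ 427^2 = 182329 ≡ 601
104 = 64 + 32 + 8, so 30^104 ≡ 601·427·601 ≡ 21 (mod 631)
104^2 = 10816 ≡ 89
104^4 ≡ 89^2 = 7921 ≡ 349
104^8 ≡ 349^2 = 121801 ≡ 18
104^16 ≡ 18^2 = 324
104^32 ≡ 324^2 = 104976 ≡ 230
104^64 ≡ 230^2 = 52900 ≡ 527
104^128 ≡ 527^2 = 277729 ≡ 89
104^256 ≡ 89^2 = 7921 ≡ 349
341 = 256 + 64 + 16 + 4 + 1, so 104^341 ≡ 349·527·324·349·104 ≡ 265 (mod 631)
y^r · r^s ≡ 21·265 = 5565 ≡ 517 (mod 631)

517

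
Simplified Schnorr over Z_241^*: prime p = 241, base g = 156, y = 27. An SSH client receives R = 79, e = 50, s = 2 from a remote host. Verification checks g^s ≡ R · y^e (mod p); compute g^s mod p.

236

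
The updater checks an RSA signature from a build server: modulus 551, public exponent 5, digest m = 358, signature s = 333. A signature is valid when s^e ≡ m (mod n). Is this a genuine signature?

s^2 ≡ 333^2 = 110889 ≡ 138
s^4 ≡ 138^2 = 19044 ≡ 310
5 = 4 + 1, so s^5 ≡ 310·333 ≡ 193 (mod 551)
The recovered value 193 does not match the digest 358.

forged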